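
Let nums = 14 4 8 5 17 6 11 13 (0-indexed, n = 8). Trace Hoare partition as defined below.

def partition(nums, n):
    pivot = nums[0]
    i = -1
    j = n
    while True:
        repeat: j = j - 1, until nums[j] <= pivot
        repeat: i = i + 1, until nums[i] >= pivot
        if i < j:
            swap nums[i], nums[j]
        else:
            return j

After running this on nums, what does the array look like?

pivot = nums[0] = 14; i = -1, j = 8
j→7 (nums[7]=13≤14), i→0 (nums[0]=14≥14); i<j, swap → 13 4 8 5 17 6 11 14
j→6 (nums[6]=11≤14), i→4 (nums[4]=17≥14); i<j, swap → 13 4 8 5 11 6 17 14
j→5, i→6; i≥j, return j=5. nums = 13 4 8 5 11 6 17 14

13 4 8 5 11 6 17 14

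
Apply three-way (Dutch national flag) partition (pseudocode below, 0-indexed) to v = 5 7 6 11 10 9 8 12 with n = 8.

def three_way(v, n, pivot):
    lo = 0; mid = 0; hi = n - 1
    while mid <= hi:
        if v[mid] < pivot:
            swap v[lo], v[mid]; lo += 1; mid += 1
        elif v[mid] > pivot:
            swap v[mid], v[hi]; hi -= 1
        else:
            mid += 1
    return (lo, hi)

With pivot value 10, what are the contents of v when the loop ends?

pivot = 10; lo=0, mid=0, hi=7
v[mid]=5<10: swap v[0],v[0]; lo=1,mid=1 → 5 7 6 11 10 9 8 12
v[mid]=7<10: swap v[1],v[1]; lo=2,mid=2 → 5 7 6 11 10 9 8 12
v[mid]=6<10: swap v[2],v[2]; lo=3,mid=3 → 5 7 6 11 10 9 8 12
v[mid]=11>10: swap v[3],v[7]; hi=6 → 5 7 6 12 10 9 8 11
v[mid]=12>10: swap v[3],v[6]; hi=5 → 5 7 6 8 10 9 12 11
v[mid]=8<10: swap v[3],v[3]; lo=4,mid=4 → 5 7 6 8 10 9 12 11
v[mid]=10=10: mid=5
v[mid]=9<10: swap v[4],v[5]; lo=5,mid=6 → 5 7 6 8 9 10 12 11
end: lo=5, hi=5; v = 5 7 6 8 9 10 12 11

5 7 6 8 9 10 12 11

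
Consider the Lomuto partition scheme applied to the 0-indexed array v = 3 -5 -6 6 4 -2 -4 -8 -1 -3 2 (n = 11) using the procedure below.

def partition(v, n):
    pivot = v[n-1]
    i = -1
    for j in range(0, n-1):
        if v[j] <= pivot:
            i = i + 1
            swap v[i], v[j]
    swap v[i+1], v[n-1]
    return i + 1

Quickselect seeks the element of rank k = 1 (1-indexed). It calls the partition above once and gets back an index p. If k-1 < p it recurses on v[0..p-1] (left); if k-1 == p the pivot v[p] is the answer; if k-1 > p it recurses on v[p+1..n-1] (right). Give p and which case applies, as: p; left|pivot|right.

7; left

pivot = v[10] = 2; i = -1
j=0: v[0]=3 > 2 → no swap
j=1: v[1]=-5 ≤ 2 → i=0, swap v[0],v[1] → -5 3 -6 6 4 -2 -4 -8 -1 -3 2
j=2: v[2]=-6 ≤ 2 → i=1, swap v[1],v[2] → -5 -6 3 6 4 -2 -4 -8 -1 -3 2
j=3: v[3]=6 > 2 → no swap
j=4: v[4]=4 > 2 → no swap
j=5: v[5]=-2 ≤ 2 → i=2, swap v[2],v[5] → -5 -6 -2 6 4 3 -4 -8 -1 -3 2
j=6: v[6]=-4 ≤ 2 → i=3, swap v[3],v[6] → -5 -6 -2 -4 4 3 6 -8 -1 -3 2
j=7: v[7]=-8 ≤ 2 → i=4, swap v[4],v[7] → -5 -6 -2 -4 -8 3 6 4 -1 -3 2
j=8: v[8]=-1 ≤ 2 → i=5, swap v[5],v[8] → -5 -6 -2 -4 -8 -1 6 4 3 -3 2
j=9: v[9]=-3 ≤ 2 → i=6, swap v[6],v[9] → -5 -6 -2 -4 -8 -1 -3 4 3 6 2
final swap v[7],v[10] → -5 -6 -2 -4 -8 -1 -3 2 3 6 4; return 7
p = 7; k-1 = 0 < 7 ⇒ left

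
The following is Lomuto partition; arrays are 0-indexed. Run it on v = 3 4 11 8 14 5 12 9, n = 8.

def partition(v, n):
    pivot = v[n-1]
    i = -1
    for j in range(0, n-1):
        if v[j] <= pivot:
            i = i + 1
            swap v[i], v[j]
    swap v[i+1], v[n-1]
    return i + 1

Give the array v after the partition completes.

3 4 8 5 9 11 12 14

pivot = v[7] = 9; i = -1
j=0: v[0]=3 ≤ 9 → i=0, swap v[0],v[0] (no change) → 3 4 11 8 14 5 12 9
j=1: v[1]=4 ≤ 9 → i=1, swap v[1],v[1] (no change) → 3 4 11 8 14 5 12 9
j=2: v[2]=11 > 9 → no swap
j=3: v[3]=8 ≤ 9 → i=2, swap v[2],v[3] → 3 4 8 11 14 5 12 9
j=4: v[4]=14 > 9 → no swap
j=5: v[5]=5 ≤ 9 → i=3, swap v[3],v[5] → 3 4 8 5 14 11 12 9
j=6: v[6]=12 > 9 → no swap
final swap v[4],v[7] → 3 4 8 5 9 11 12 14; return 4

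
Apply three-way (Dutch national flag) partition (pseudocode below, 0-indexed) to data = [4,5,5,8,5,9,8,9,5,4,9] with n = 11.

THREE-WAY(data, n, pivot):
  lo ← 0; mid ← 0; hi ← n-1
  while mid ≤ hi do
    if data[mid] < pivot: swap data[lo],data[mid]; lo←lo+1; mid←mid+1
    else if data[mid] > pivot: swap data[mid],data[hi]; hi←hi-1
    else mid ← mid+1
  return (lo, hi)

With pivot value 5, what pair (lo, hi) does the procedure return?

(2, 5)

lo=0 mid=0 hi=10
4<5: swap(0,0), lo=1 mid=1 ⇒ [4,5,5,8,5,9,8,9,5,4,9]
5=5: mid=2
5=5: mid=3
8>5: swap(3,10), hi=9 ⇒ [4,5,5,9,5,9,8,9,5,4,8]
9>5: swap(3,9), hi=8 ⇒ [4,5,5,4,5,9,8,9,5,9,8]
4<5: swap(1,3), lo=2 mid=4 ⇒ [4,4,5,5,5,9,8,9,5,9,8]
5=5: mid=5
9>5: swap(5,8), hi=7 ⇒ [4,4,5,5,5,5,8,9,9,9,8]
5=5: mid=6
8>5: swap(6,7), hi=6 ⇒ [4,4,5,5,5,5,9,8,9,9,8]
9>5: swap(6,6), hi=5 ⇒ [4,4,5,5,5,5,9,8,9,9,8]
done. lo=2 hi=5; data=[4,4,5,5,5,5,9,8,9,9,8]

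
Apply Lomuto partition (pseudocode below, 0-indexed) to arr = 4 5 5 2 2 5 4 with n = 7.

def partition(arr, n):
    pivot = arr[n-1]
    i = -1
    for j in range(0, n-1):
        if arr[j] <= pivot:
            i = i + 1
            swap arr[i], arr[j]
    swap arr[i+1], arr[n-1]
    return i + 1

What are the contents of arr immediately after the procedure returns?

pivot = arr[6] = 4; i = -1
j=0: arr[0]=4 ≤ 4 → i=0, swap arr[0],arr[0] (no change) → 4 5 5 2 2 5 4
j=1: arr[1]=5 > 4 → no swap
j=2: arr[2]=5 > 4 → no swap
j=3: arr[3]=2 ≤ 4 → i=1, swap arr[1],arr[3] → 4 2 5 5 2 5 4
j=4: arr[4]=2 ≤ 4 → i=2, swap arr[2],arr[4] → 4 2 2 5 5 5 4
j=5: arr[5]=5 > 4 → no swap
final swap arr[3],arr[6] → 4 2 2 4 5 5 5; return 3

4 2 2 4 5 5 5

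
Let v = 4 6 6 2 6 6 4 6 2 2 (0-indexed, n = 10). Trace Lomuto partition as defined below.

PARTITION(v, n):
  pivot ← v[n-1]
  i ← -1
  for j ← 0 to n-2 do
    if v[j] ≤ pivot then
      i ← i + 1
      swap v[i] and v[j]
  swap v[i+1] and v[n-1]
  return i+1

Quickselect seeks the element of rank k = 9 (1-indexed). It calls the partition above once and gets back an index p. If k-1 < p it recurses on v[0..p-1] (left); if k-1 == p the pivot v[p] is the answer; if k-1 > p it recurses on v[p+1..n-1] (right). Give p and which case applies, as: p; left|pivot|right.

2; right

pivot=2, i=-1
j=0: 4>2, skip
j=1: 6>2, skip
j=2: 6>2, skip
j=3: 2≤2, i=0, swap(0,3) ⇒ 2 6 6 4 6 6 4 6 2 2
j=4: 6>2, skip
j=5: 6>2, skip
j=6: 4>2, skip
j=7: 6>2, skip
j=8: 2≤2, i=1, swap(1,8) ⇒ 2 2 6 4 6 6 4 6 6 2
swap(2,9) ⇒ 2 2 2 4 6 6 4 6 6 6; return 2
p = 2; k-1 = 8 > 2 ⇒ right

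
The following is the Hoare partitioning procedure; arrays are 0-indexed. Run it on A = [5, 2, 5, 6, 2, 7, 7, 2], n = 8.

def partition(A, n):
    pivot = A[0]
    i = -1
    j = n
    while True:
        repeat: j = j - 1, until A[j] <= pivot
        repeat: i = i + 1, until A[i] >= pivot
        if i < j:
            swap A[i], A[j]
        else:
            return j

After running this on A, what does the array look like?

pivot=5
j stops at 7 (2), i stops at 0 (5); swap ⇒ [2, 2, 5, 6, 2, 7, 7, 5]
j stops at 4 (2), i stops at 2 (5); swap ⇒ [2, 2, 2, 6, 5, 7, 7, 5]
j stops at 2, i stops at 3; i≥j ⇒ return 2. A=[2, 2, 2, 6, 5, 7, 7, 5]

[2, 2, 2, 6, 5, 7, 7, 5]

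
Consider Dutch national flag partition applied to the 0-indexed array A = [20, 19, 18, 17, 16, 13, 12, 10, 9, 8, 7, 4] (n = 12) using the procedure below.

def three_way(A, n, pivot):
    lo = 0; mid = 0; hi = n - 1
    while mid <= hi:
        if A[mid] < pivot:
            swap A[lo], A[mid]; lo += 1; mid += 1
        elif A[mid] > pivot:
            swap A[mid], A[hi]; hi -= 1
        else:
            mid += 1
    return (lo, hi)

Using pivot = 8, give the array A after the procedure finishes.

lo=0 mid=0 hi=11
20>8: swap(0,11), hi=10 ⇒ [4, 19, 18, 17, 16, 13, 12, 10, 9, 8, 7, 20]
4<8: swap(0,0), lo=1 mid=1 ⇒ [4, 19, 18, 17, 16, 13, 12, 10, 9, 8, 7, 20]
19>8: swap(1,10), hi=9 ⇒ [4, 7, 18, 17, 16, 13, 12, 10, 9, 8, 19, 20]
7<8: swap(1,1), lo=2 mid=2 ⇒ [4, 7, 18, 17, 16, 13, 12, 10, 9, 8, 19, 20]
18>8: swap(2,9), hi=8 ⇒ [4, 7, 8, 17, 16, 13, 12, 10, 9, 18, 19, 20]
8=8: mid=3
17>8: swap(3,8), hi=7 ⇒ [4, 7, 8, 9, 16, 13, 12, 10, 17, 18, 19, 20]
9>8: swap(3,7), hi=6 ⇒ [4, 7, 8, 10, 16, 13, 12, 9, 17, 18, 19, 20]
10>8: swap(3,6), hi=5 ⇒ [4, 7, 8, 12, 16, 13, 10, 9, 17, 18, 19, 20]
12>8: swap(3,5), hi=4 ⇒ [4, 7, 8, 13, 16, 12, 10, 9, 17, 18, 19, 20]
13>8: swap(3,4), hi=3 ⇒ [4, 7, 8, 16, 13, 12, 10, 9, 17, 18, 19, 20]
16>8: swap(3,3), hi=2 ⇒ [4, 7, 8, 16, 13, 12, 10, 9, 17, 18, 19, 20]
done. lo=2 hi=2; A=[4, 7, 8, 16, 13, 12, 10, 9, 17, 18, 19, 20]

[4, 7, 8, 16, 13, 12, 10, 9, 17, 18, 19, 20]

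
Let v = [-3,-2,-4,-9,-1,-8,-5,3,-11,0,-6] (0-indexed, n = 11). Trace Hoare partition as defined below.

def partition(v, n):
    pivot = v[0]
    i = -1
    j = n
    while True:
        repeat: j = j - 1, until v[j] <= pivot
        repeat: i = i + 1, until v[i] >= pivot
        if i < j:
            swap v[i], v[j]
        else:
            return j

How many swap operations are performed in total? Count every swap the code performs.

pivot=-3
j stops at 10 (-6), i stops at 0 (-3); swap ⇒ [-6,-2,-4,-9,-1,-8,-5,3,-11,0,-3]
j stops at 8 (-11), i stops at 1 (-2); swap ⇒ [-6,-11,-4,-9,-1,-8,-5,3,-2,0,-3]
j stops at 6 (-5), i stops at 4 (-1); swap ⇒ [-6,-11,-4,-9,-5,-8,-1,3,-2,0,-3]
j stops at 5, i stops at 6; i≥j ⇒ return 5. v=[-6,-11,-4,-9,-5,-8,-1,3,-2,0,-3]

3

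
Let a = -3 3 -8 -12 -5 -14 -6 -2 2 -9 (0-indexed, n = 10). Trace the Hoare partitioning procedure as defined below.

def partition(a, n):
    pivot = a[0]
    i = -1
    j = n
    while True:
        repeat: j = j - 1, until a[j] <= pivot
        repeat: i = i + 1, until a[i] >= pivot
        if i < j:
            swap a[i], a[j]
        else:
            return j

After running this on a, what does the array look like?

-9 -6 -8 -12 -5 -14 3 -2 2 -3

pivot = a[0] = -3; i = -1, j = 10
j→9 (a[9]=-9≤-3), i→0 (a[0]=-3≥-3); i<j, swap → -9 3 -8 -12 -5 -14 -6 -2 2 -3
j→6 (a[6]=-6≤-3), i→1 (a[1]=3≥-3); i<j, swap → -9 -6 -8 -12 -5 -14 3 -2 2 -3
j→5, i→6; i≥j, return j=5. a = -9 -6 -8 -12 -5 -14 3 -2 2 -3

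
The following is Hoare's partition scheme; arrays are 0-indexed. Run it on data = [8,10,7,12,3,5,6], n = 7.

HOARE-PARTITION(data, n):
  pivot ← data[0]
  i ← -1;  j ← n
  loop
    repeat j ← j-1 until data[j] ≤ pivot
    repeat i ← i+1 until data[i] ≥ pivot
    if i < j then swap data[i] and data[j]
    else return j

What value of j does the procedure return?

pivot = data[0] = 8; i = -1, j = 7
j→6 (data[6]=6≤8), i→0 (data[0]=8≥8); i<j, swap → [6,10,7,12,3,5,8]
j→5 (data[5]=5≤8), i→1 (data[1]=10≥8); i<j, swap → [6,5,7,12,3,10,8]
j→4 (data[4]=3≤8), i→3 (data[3]=12≥8); i<j, swap → [6,5,7,3,12,10,8]
j→3, i→4; i≥j, return j=3. data = [6,5,7,3,12,10,8]

3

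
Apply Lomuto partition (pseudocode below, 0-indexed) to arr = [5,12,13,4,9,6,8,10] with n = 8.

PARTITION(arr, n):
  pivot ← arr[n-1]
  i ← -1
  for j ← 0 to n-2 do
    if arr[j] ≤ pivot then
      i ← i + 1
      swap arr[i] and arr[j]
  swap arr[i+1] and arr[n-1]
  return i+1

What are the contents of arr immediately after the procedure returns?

[5,4,9,6,8,10,13,12]

pivot = arr[7] = 10; i = -1
j=0: arr[0]=5 ≤ 10 → i=0, swap arr[0],arr[0] (no change) → [5,12,13,4,9,6,8,10]
j=1: arr[1]=12 > 10 → no swap
j=2: arr[2]=13 > 10 → no swap
j=3: arr[3]=4 ≤ 10 → i=1, swap arr[1],arr[3] → [5,4,13,12,9,6,8,10]
j=4: arr[4]=9 ≤ 10 → i=2, swap arr[2],arr[4] → [5,4,9,12,13,6,8,10]
j=5: arr[5]=6 ≤ 10 → i=3, swap arr[3],arr[5] → [5,4,9,6,13,12,8,10]
j=6: arr[6]=8 ≤ 10 → i=4, swap arr[4],arr[6] → [5,4,9,6,8,12,13,10]
final swap arr[5],arr[7] → [5,4,9,6,8,10,13,12]; return 5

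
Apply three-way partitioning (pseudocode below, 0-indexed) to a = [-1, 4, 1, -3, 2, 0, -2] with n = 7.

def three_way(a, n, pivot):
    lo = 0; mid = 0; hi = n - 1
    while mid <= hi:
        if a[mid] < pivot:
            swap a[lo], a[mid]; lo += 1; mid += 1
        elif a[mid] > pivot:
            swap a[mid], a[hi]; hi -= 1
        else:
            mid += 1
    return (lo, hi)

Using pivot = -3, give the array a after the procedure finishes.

pivot = -3; lo=0, mid=0, hi=6
a[mid]=-1>-3: swap a[0],a[6]; hi=5 → [-2, 4, 1, -3, 2, 0, -1]
a[mid]=-2>-3: swap a[0],a[5]; hi=4 → [0, 4, 1, -3, 2, -2, -1]
a[mid]=0>-3: swap a[0],a[4]; hi=3 → [2, 4, 1, -3, 0, -2, -1]
a[mid]=2>-3: swap a[0],a[3]; hi=2 → [-3, 4, 1, 2, 0, -2, -1]
a[mid]=-3=-3: mid=1
a[mid]=4>-3: swap a[1],a[2]; hi=1 → [-3, 1, 4, 2, 0, -2, -1]
a[mid]=1>-3: swap a[1],a[1]; hi=0 → [-3, 1, 4, 2, 0, -2, -1]
end: lo=0, hi=0; a = [-3, 1, 4, 2, 0, -2, -1]

[-3, 1, 4, 2, 0, -2, -1]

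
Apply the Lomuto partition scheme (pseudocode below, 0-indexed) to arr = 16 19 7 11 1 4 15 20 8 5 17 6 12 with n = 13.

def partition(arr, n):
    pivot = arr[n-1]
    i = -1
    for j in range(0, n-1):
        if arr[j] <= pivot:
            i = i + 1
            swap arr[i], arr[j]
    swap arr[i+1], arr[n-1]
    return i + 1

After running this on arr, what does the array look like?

7 11 1 4 8 5 6 12 16 19 17 15 20

pivot=12, i=-1
j=0: 16>12, skip
j=1: 19>12, skip
j=2: 7≤12, i=0, swap(0,2) ⇒ 7 19 16 11 1 4 15 20 8 5 17 6 12
j=3: 11≤12, i=1, swap(1,3) ⇒ 7 11 16 19 1 4 15 20 8 5 17 6 12
j=4: 1≤12, i=2, swap(2,4) ⇒ 7 11 1 19 16 4 15 20 8 5 17 6 12
j=5: 4≤12, i=3, swap(3,5) ⇒ 7 11 1 4 16 19 15 20 8 5 17 6 12
j=6: 15>12, skip
j=7: 20>12, skip
j=8: 8≤12, i=4, swap(4,8) ⇒ 7 11 1 4 8 19 15 20 16 5 17 6 12
j=9: 5≤12, i=5, swap(5,9) ⇒ 7 11 1 4 8 5 15 20 16 19 17 6 12
j=10: 17>12, skip
j=11: 6≤12, i=6, swap(6,11) ⇒ 7 11 1 4 8 5 6 20 16 19 17 15 12
swap(7,12) ⇒ 7 11 1 4 8 5 6 12 16 19 17 15 20; return 7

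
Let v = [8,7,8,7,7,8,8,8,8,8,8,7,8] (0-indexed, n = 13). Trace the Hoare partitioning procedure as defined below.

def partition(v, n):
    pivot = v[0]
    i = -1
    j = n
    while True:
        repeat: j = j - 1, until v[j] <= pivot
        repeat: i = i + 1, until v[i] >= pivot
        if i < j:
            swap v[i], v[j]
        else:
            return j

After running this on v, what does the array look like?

[8,7,7,7,7,8,8,8,8,8,8,8,8]

pivot = v[0] = 8; i = -1, j = 13
j→12 (v[12]=8≤8), i→0 (v[0]=8≥8); i<j, swap → [8,7,8,7,7,8,8,8,8,8,8,7,8]
j→11 (v[11]=7≤8), i→2 (v[2]=8≥8); i<j, swap → [8,7,7,7,7,8,8,8,8,8,8,8,8]
j→10 (v[10]=8≤8), i→5 (v[5]=8≥8); i<j, swap → [8,7,7,7,7,8,8,8,8,8,8,8,8]
j→9 (v[9]=8≤8), i→6 (v[6]=8≥8); i<j, swap → [8,7,7,7,7,8,8,8,8,8,8,8,8]
j→8 (v[8]=8≤8), i→7 (v[7]=8≥8); i<j, swap → [8,7,7,7,7,8,8,8,8,8,8,8,8]
j→7, i→8; i≥j, return j=7. v = [8,7,7,7,7,8,8,8,8,8,8,8,8]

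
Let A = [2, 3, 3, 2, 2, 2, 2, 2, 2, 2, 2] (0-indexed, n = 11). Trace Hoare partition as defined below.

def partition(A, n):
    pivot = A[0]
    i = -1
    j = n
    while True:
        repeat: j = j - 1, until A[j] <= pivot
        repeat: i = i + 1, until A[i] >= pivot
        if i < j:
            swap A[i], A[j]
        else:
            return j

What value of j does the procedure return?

5

pivot=2
j stops at 10 (2), i stops at 0 (2); swap ⇒ [2, 3, 3, 2, 2, 2, 2, 2, 2, 2, 2]
j stops at 9 (2), i stops at 1 (3); swap ⇒ [2, 2, 3, 2, 2, 2, 2, 2, 2, 3, 2]
j stops at 8 (2), i stops at 2 (3); swap ⇒ [2, 2, 2, 2, 2, 2, 2, 2, 3, 3, 2]
j stops at 7 (2), i stops at 3 (2); swap ⇒ [2, 2, 2, 2, 2, 2, 2, 2, 3, 3, 2]
j stops at 6 (2), i stops at 4 (2); swap ⇒ [2, 2, 2, 2, 2, 2, 2, 2, 3, 3, 2]
j stops at 5, i stops at 5; i≥j ⇒ return 5. A=[2, 2, 2, 2, 2, 2, 2, 2, 3, 3, 2]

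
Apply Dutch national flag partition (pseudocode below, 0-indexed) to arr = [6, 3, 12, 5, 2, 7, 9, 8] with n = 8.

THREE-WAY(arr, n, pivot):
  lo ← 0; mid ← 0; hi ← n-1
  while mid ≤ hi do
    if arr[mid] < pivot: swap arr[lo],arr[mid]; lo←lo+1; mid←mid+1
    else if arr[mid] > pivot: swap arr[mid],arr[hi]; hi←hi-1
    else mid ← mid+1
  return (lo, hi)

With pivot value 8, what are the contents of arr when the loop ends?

[6, 3, 5, 2, 7, 8, 9, 12]

lo=0 mid=0 hi=7
6<8: swap(0,0), lo=1 mid=1 ⇒ [6, 3, 12, 5, 2, 7, 9, 8]
3<8: swap(1,1), lo=2 mid=2 ⇒ [6, 3, 12, 5, 2, 7, 9, 8]
12>8: swap(2,7), hi=6 ⇒ [6, 3, 8, 5, 2, 7, 9, 12]
8=8: mid=3
5<8: swap(2,3), lo=3 mid=4 ⇒ [6, 3, 5, 8, 2, 7, 9, 12]
2<8: swap(3,4), lo=4 mid=5 ⇒ [6, 3, 5, 2, 8, 7, 9, 12]
7<8: swap(4,5), lo=5 mid=6 ⇒ [6, 3, 5, 2, 7, 8, 9, 12]
9>8: swap(6,6), hi=5 ⇒ [6, 3, 5, 2, 7, 8, 9, 12]
done. lo=5 hi=5; arr=[6, 3, 5, 2, 7, 8, 9, 12]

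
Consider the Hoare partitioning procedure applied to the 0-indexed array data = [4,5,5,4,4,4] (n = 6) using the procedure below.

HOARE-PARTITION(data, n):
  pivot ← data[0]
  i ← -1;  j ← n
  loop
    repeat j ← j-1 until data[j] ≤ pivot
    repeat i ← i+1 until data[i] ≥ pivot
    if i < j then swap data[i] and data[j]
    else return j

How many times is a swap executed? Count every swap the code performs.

pivot = data[0] = 4; i = -1, j = 6
j→5 (data[5]=4≤4), i→0 (data[0]=4≥4); i<j, swap → [4,5,5,4,4,4]
j→4 (data[4]=4≤4), i→1 (data[1]=5≥4); i<j, swap → [4,4,5,4,5,4]
j→3 (data[3]=4≤4), i→2 (data[2]=5≥4); i<j, swap → [4,4,4,5,5,4]
j→2, i→3; i≥j, return j=2. data = [4,4,4,5,5,4]

3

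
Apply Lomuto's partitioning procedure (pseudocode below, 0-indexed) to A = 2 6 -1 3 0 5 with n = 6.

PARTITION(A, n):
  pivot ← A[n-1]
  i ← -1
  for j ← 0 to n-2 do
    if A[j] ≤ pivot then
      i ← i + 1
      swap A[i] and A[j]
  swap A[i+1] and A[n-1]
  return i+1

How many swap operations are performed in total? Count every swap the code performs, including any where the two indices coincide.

5

pivot=5, i=-1
j=0: 2≤5, i=0, swap(0,0) ⇒ 2 6 -1 3 0 5
j=1: 6>5, skip
j=2: -1≤5, i=1, swap(1,2) ⇒ 2 -1 6 3 0 5
j=3: 3≤5, i=2, swap(2,3) ⇒ 2 -1 3 6 0 5
j=4: 0≤5, i=3, swap(3,4) ⇒ 2 -1 3 0 6 5
swap(4,5) ⇒ 2 -1 3 0 5 6; return 4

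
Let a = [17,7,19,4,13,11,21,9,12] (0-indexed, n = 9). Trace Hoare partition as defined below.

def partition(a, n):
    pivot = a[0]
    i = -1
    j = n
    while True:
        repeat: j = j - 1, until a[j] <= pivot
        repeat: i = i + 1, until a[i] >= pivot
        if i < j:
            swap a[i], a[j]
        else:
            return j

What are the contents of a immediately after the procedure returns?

[12,7,9,4,13,11,21,19,17]

pivot = a[0] = 17; i = -1, j = 9
j→8 (a[8]=12≤17), i→0 (a[0]=17≥17); i<j, swap → [12,7,19,4,13,11,21,9,17]
j→7 (a[7]=9≤17), i→2 (a[2]=19≥17); i<j, swap → [12,7,9,4,13,11,21,19,17]
j→5, i→6; i≥j, return j=5. a = [12,7,9,4,13,11,21,19,17]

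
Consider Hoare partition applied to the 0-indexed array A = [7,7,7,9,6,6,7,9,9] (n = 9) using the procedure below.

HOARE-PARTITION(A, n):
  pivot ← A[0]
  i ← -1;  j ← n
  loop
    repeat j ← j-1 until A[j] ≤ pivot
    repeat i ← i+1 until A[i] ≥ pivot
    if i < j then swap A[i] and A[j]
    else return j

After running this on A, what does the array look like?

[7,6,6,9,7,7,7,9,9]

pivot=7
j stops at 6 (7), i stops at 0 (7); swap ⇒ [7,7,7,9,6,6,7,9,9]
j stops at 5 (6), i stops at 1 (7); swap ⇒ [7,6,7,9,6,7,7,9,9]
j stops at 4 (6), i stops at 2 (7); swap ⇒ [7,6,6,9,7,7,7,9,9]
j stops at 2, i stops at 3; i≥j ⇒ return 2. A=[7,6,6,9,7,7,7,9,9]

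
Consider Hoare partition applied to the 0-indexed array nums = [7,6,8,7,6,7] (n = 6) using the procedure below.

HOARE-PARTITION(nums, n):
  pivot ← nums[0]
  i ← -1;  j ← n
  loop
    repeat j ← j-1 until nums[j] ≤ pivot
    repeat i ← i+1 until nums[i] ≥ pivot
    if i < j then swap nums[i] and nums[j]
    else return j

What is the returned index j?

3

pivot = nums[0] = 7; i = -1, j = 6
j→5 (nums[5]=7≤7), i→0 (nums[0]=7≥7); i<j, swap → [7,6,8,7,6,7]
j→4 (nums[4]=6≤7), i→2 (nums[2]=8≥7); i<j, swap → [7,6,6,7,8,7]
j→3, i→3; i≥j, return j=3. nums = [7,6,6,7,8,7]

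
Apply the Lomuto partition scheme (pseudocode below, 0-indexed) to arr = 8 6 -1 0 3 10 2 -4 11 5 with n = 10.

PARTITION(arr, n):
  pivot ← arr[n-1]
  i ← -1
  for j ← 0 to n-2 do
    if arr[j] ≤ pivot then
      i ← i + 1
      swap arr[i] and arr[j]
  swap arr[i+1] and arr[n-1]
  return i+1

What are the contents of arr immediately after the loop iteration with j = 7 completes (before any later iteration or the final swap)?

pivot=5, i=-1
j=0: 8>5, skip
j=1: 6>5, skip
j=2: -1≤5, i=0, swap(0,2) ⇒ -1 6 8 0 3 10 2 -4 11 5
j=3: 0≤5, i=1, swap(1,3) ⇒ -1 0 8 6 3 10 2 -4 11 5
j=4: 3≤5, i=2, swap(2,4) ⇒ -1 0 3 6 8 10 2 -4 11 5
j=5: 10>5, skip
j=6: 2≤5, i=3, swap(3,6) ⇒ -1 0 3 2 8 10 6 -4 11 5
j=7: -4≤5, i=4, swap(4,7) ⇒ -1 0 3 2 -4 10 6 8 11 5
(after j=7) arr = -1 0 3 2 -4 10 6 8 11 5

-1 0 3 2 -4 10 6 8 11 5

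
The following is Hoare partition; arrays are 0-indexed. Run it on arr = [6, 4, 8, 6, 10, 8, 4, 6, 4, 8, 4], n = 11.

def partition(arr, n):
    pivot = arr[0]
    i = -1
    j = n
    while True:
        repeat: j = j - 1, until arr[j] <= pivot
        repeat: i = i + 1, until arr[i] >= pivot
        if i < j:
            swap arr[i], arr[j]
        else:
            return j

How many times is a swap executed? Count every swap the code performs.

pivot=6
j stops at 10 (4), i stops at 0 (6); swap ⇒ [4, 4, 8, 6, 10, 8, 4, 6, 4, 8, 6]
j stops at 8 (4), i stops at 2 (8); swap ⇒ [4, 4, 4, 6, 10, 8, 4, 6, 8, 8, 6]
j stops at 7 (6), i stops at 3 (6); swap ⇒ [4, 4, 4, 6, 10, 8, 4, 6, 8, 8, 6]
j stops at 6 (4), i stops at 4 (10); swap ⇒ [4, 4, 4, 6, 4, 8, 10, 6, 8, 8, 6]
j stops at 4, i stops at 5; i≥j ⇒ return 4. arr=[4, 4, 4, 6, 4, 8, 10, 6, 8, 8, 6]

4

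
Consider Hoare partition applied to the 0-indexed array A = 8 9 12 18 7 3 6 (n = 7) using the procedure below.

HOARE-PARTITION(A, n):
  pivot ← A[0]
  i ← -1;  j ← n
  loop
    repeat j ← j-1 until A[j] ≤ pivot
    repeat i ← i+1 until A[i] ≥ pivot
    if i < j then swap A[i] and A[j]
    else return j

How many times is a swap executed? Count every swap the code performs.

pivot=8
j stops at 6 (6), i stops at 0 (8); swap ⇒ 6 9 12 18 7 3 8
j stops at 5 (3), i stops at 1 (9); swap ⇒ 6 3 12 18 7 9 8
j stops at 4 (7), i stops at 2 (12); swap ⇒ 6 3 7 18 12 9 8
j stops at 2, i stops at 3; i≥j ⇒ return 2. A=6 3 7 18 12 9 8

3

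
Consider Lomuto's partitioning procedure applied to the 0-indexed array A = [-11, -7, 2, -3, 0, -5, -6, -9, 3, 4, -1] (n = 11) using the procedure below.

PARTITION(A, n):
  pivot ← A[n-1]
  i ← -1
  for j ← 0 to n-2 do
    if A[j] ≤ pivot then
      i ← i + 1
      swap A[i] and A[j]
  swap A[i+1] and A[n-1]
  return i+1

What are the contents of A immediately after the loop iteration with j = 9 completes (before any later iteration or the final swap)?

[-11, -7, -3, -5, -6, -9, 0, 2, 3, 4, -1]

pivot = A[10] = -1; i = -1
j=0: A[0]=-11 ≤ -1 → i=0, swap A[0],A[0] (no change) → [-11, -7, 2, -3, 0, -5, -6, -9, 3, 4, -1]
j=1: A[1]=-7 ≤ -1 → i=1, swap A[1],A[1] (no change) → [-11, -7, 2, -3, 0, -5, -6, -9, 3, 4, -1]
j=2: A[2]=2 > -1 → no swap
j=3: A[3]=-3 ≤ -1 → i=2, swap A[2],A[3] → [-11, -7, -3, 2, 0, -5, -6, -9, 3, 4, -1]
j=4: A[4]=0 > -1 → no swap
j=5: A[5]=-5 ≤ -1 → i=3, swap A[3],A[5] → [-11, -7, -3, -5, 0, 2, -6, -9, 3, 4, -1]
j=6: A[6]=-6 ≤ -1 → i=4, swap A[4],A[6] → [-11, -7, -3, -5, -6, 2, 0, -9, 3, 4, -1]
j=7: A[7]=-9 ≤ -1 → i=5, swap A[5],A[7] → [-11, -7, -3, -5, -6, -9, 0, 2, 3, 4, -1]
j=8: A[8]=3 > -1 → no swap
j=9: A[9]=4 > -1 → no swap
(after j=9) A = [-11, -7, -3, -5, -6, -9, 0, 2, 3, 4, -1]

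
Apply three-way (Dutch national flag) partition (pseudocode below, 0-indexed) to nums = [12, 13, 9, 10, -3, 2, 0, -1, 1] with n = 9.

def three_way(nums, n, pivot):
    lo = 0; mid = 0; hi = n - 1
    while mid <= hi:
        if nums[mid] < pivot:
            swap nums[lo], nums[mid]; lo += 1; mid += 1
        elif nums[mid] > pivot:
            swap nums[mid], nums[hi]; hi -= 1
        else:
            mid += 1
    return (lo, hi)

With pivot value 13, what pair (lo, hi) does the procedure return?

(8, 8)

pivot = 13; lo=0, mid=0, hi=8
nums[mid]=12<13: swap nums[0],nums[0]; lo=1,mid=1 → [12, 13, 9, 10, -3, 2, 0, -1, 1]
nums[mid]=13=13: mid=2
nums[mid]=9<13: swap nums[1],nums[2]; lo=2,mid=3 → [12, 9, 13, 10, -3, 2, 0, -1, 1]
nums[mid]=10<13: swap nums[2],nums[3]; lo=3,mid=4 → [12, 9, 10, 13, -3, 2, 0, -1, 1]
nums[mid]=-3<13: swap nums[3],nums[4]; lo=4,mid=5 → [12, 9, 10, -3, 13, 2, 0, -1, 1]
nums[mid]=2<13: swap nums[4],nums[5]; lo=5,mid=6 → [12, 9, 10, -3, 2, 13, 0, -1, 1]
nums[mid]=0<13: swap nums[5],nums[6]; lo=6,mid=7 → [12, 9, 10, -3, 2, 0, 13, -1, 1]
nums[mid]=-1<13: swap nums[6],nums[7]; lo=7,mid=8 → [12, 9, 10, -3, 2, 0, -1, 13, 1]
nums[mid]=1<13: swap nums[7],nums[8]; lo=8,mid=9 → [12, 9, 10, -3, 2, 0, -1, 1, 13]
end: lo=8, hi=8; nums = [12, 9, 10, -3, 2, 0, -1, 1, 13]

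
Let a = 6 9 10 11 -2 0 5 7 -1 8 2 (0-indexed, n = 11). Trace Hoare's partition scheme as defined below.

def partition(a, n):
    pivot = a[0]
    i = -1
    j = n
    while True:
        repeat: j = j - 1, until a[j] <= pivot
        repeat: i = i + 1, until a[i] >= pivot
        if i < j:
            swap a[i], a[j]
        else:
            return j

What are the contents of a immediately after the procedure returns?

pivot=6
j stops at 10 (2), i stops at 0 (6); swap ⇒ 2 9 10 11 -2 0 5 7 -1 8 6
j stops at 8 (-1), i stops at 1 (9); swap ⇒ 2 -1 10 11 -2 0 5 7 9 8 6
j stops at 6 (5), i stops at 2 (10); swap ⇒ 2 -1 5 11 -2 0 10 7 9 8 6
j stops at 5 (0), i stops at 3 (11); swap ⇒ 2 -1 5 0 -2 11 10 7 9 8 6
j stops at 4, i stops at 5; i≥j ⇒ return 4. a=2 -1 5 0 -2 11 10 7 9 8 6

2 -1 5 0 -2 11 10 7 9 8 6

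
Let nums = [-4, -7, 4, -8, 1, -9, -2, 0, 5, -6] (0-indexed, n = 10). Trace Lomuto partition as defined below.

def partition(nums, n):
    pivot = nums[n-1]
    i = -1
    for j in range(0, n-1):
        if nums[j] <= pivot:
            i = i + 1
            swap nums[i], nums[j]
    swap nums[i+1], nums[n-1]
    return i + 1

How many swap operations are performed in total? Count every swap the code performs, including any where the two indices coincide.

pivot = nums[9] = -6; i = -1
j=0: nums[0]=-4 > -6 → no swap
j=1: nums[1]=-7 ≤ -6 → i=0, swap nums[0],nums[1] → [-7, -4, 4, -8, 1, -9, -2, 0, 5, -6]
j=2: nums[2]=4 > -6 → no swap
j=3: nums[3]=-8 ≤ -6 → i=1, swap nums[1],nums[3] → [-7, -8, 4, -4, 1, -9, -2, 0, 5, -6]
j=4: nums[4]=1 > -6 → no swap
j=5: nums[5]=-9 ≤ -6 → i=2, swap nums[2],nums[5] → [-7, -8, -9, -4, 1, 4, -2, 0, 5, -6]
j=6: nums[6]=-2 > -6 → no swap
j=7: nums[7]=0 > -6 → no swap
j=8: nums[8]=5 > -6 → no swap
final swap nums[3],nums[9] → [-7, -8, -9, -6, 1, 4, -2, 0, 5, -4]; return 3

4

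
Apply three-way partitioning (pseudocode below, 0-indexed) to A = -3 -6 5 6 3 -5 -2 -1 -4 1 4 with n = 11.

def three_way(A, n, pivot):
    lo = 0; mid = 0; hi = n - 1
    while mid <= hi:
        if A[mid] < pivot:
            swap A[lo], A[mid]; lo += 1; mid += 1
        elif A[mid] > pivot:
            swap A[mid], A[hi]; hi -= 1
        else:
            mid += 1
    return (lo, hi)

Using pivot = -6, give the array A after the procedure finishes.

-6 5 6 3 -5 -2 -1 -4 1 4 -3

lo=0 mid=0 hi=10
-3>-6: swap(0,10), hi=9 ⇒ 4 -6 5 6 3 -5 -2 -1 -4 1 -3
4>-6: swap(0,9), hi=8 ⇒ 1 -6 5 6 3 -5 -2 -1 -4 4 -3
1>-6: swap(0,8), hi=7 ⇒ -4 -6 5 6 3 -5 -2 -1 1 4 -3
-4>-6: swap(0,7), hi=6 ⇒ -1 -6 5 6 3 -5 -2 -4 1 4 -3
-1>-6: swap(0,6), hi=5 ⇒ -2 -6 5 6 3 -5 -1 -4 1 4 -3
-2>-6: swap(0,5), hi=4 ⇒ -5 -6 5 6 3 -2 -1 -4 1 4 -3
-5>-6: swap(0,4), hi=3 ⇒ 3 -6 5 6 -5 -2 -1 -4 1 4 -3
3>-6: swap(0,3), hi=2 ⇒ 6 -6 5 3 -5 -2 -1 -4 1 4 -3
6>-6: swap(0,2), hi=1 ⇒ 5 -6 6 3 -5 -2 -1 -4 1 4 -3
5>-6: swap(0,1), hi=0 ⇒ -6 5 6 3 -5 -2 -1 -4 1 4 -3
-6=-6: mid=1
done. lo=0 hi=0; A=-6 5 6 3 -5 -2 -1 -4 1 4 -3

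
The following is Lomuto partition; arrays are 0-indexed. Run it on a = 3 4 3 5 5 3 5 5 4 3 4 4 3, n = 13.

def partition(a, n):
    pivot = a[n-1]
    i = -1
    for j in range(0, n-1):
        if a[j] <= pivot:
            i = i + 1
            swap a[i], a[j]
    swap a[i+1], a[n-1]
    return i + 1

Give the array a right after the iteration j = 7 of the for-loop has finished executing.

3 3 3 5 5 4 5 5 4 3 4 4 3

pivot=3, i=-1
j=0: 3≤3, i=0, swap(0,0) ⇒ 3 4 3 5 5 3 5 5 4 3 4 4 3
j=1: 4>3, skip
j=2: 3≤3, i=1, swap(1,2) ⇒ 3 3 4 5 5 3 5 5 4 3 4 4 3
j=3: 5>3, skip
j=4: 5>3, skip
j=5: 3≤3, i=2, swap(2,5) ⇒ 3 3 3 5 5 4 5 5 4 3 4 4 3
j=6: 5>3, skip
j=7: 5>3, skip
(after j=7) a = 3 3 3 5 5 4 5 5 4 3 4 4 3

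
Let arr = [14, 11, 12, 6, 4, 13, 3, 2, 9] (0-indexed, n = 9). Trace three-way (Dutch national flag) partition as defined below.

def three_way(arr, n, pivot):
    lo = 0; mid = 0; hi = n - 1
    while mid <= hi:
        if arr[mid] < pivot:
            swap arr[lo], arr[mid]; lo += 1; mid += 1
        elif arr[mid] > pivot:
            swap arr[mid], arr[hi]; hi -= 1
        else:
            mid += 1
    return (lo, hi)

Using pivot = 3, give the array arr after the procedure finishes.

pivot = 3; lo=0, mid=0, hi=8
arr[mid]=14>3: swap arr[0],arr[8]; hi=7 → [9, 11, 12, 6, 4, 13, 3, 2, 14]
arr[mid]=9>3: swap arr[0],arr[7]; hi=6 → [2, 11, 12, 6, 4, 13, 3, 9, 14]
arr[mid]=2<3: swap arr[0],arr[0]; lo=1,mid=1 → [2, 11, 12, 6, 4, 13, 3, 9, 14]
arr[mid]=11>3: swap arr[1],arr[6]; hi=5 → [2, 3, 12, 6, 4, 13, 11, 9, 14]
arr[mid]=3=3: mid=2
arr[mid]=12>3: swap arr[2],arr[5]; hi=4 → [2, 3, 13, 6, 4, 12, 11, 9, 14]
arr[mid]=13>3: swap arr[2],arr[4]; hi=3 → [2, 3, 4, 6, 13, 12, 11, 9, 14]
arr[mid]=4>3: swap arr[2],arr[3]; hi=2 → [2, 3, 6, 4, 13, 12, 11, 9, 14]
arr[mid]=6>3: swap arr[2],arr[2]; hi=1 → [2, 3, 6, 4, 13, 12, 11, 9, 14]
end: lo=1, hi=1; arr = [2, 3, 6, 4, 13, 12, 11, 9, 14]

[2, 3, 6, 4, 13, 12, 11, 9, 14]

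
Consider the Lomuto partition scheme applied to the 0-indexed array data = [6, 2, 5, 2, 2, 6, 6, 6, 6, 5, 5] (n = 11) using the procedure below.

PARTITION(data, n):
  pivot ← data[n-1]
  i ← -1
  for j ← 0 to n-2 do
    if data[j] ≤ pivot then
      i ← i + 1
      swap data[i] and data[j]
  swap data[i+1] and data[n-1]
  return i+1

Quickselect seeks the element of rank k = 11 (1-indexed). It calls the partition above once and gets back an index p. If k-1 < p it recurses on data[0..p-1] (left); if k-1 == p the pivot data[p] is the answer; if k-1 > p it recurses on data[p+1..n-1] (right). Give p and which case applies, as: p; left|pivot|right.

pivot = data[10] = 5; i = -1
j=0: data[0]=6 > 5 → no swap
j=1: data[1]=2 ≤ 5 → i=0, swap data[0],data[1] → [2, 6, 5, 2, 2, 6, 6, 6, 6, 5, 5]
j=2: data[2]=5 ≤ 5 → i=1, swap data[1],data[2] → [2, 5, 6, 2, 2, 6, 6, 6, 6, 5, 5]
j=3: data[3]=2 ≤ 5 → i=2, swap data[2],data[3] → [2, 5, 2, 6, 2, 6, 6, 6, 6, 5, 5]
j=4: data[4]=2 ≤ 5 → i=3, swap data[3],data[4] → [2, 5, 2, 2, 6, 6, 6, 6, 6, 5, 5]
j=5: data[5]=6 > 5 → no swap
j=6: data[6]=6 > 5 → no swap
j=7: data[7]=6 > 5 → no swap
j=8: data[8]=6 > 5 → no swap
j=9: data[9]=5 ≤ 5 → i=4, swap data[4],data[9] → [2, 5, 2, 2, 5, 6, 6, 6, 6, 6, 5]
final swap data[5],data[10] → [2, 5, 2, 2, 5, 5, 6, 6, 6, 6, 6]; return 5
p = 5; k-1 = 10 > 5 ⇒ right

5; right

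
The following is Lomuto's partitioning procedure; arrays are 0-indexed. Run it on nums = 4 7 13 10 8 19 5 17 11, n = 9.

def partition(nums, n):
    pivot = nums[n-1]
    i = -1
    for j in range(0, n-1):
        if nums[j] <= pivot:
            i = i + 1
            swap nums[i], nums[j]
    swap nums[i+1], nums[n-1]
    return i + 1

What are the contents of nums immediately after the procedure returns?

4 7 10 8 5 11 13 17 19

pivot = nums[8] = 11; i = -1
j=0: nums[0]=4 ≤ 11 → i=0, swap nums[0],nums[0] (no change) → 4 7 13 10 8 19 5 17 11
j=1: nums[1]=7 ≤ 11 → i=1, swap nums[1],nums[1] (no change) → 4 7 13 10 8 19 5 17 11
j=2: nums[2]=13 > 11 → no swap
j=3: nums[3]=10 ≤ 11 → i=2, swap nums[2],nums[3] → 4 7 10 13 8 19 5 17 11
j=4: nums[4]=8 ≤ 11 → i=3, swap nums[3],nums[4] → 4 7 10 8 13 19 5 17 11
j=5: nums[5]=19 > 11 → no swap
j=6: nums[6]=5 ≤ 11 → i=4, swap nums[4],nums[6] → 4 7 10 8 5 19 13 17 11
j=7: nums[7]=17 > 11 → no swap
final swap nums[5],nums[8] → 4 7 10 8 5 11 13 17 19; return 5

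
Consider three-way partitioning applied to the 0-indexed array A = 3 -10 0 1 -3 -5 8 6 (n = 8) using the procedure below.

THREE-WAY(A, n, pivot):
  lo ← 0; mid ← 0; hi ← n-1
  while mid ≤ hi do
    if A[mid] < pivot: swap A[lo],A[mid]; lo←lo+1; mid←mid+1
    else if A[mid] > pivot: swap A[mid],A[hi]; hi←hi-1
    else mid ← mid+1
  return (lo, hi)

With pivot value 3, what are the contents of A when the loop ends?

pivot = 3; lo=0, mid=0, hi=7
A[mid]=3=3: mid=1
A[mid]=-10<3: swap A[0],A[1]; lo=1,mid=2 → -10 3 0 1 -3 -5 8 6
A[mid]=0<3: swap A[1],A[2]; lo=2,mid=3 → -10 0 3 1 -3 -5 8 6
A[mid]=1<3: swap A[2],A[3]; lo=3,mid=4 → -10 0 1 3 -3 -5 8 6
A[mid]=-3<3: swap A[3],A[4]; lo=4,mid=5 → -10 0 1 -3 3 -5 8 6
A[mid]=-5<3: swap A[4],A[5]; lo=5,mid=6 → -10 0 1 -3 -5 3 8 6
A[mid]=8>3: swap A[6],A[7]; hi=6 → -10 0 1 -3 -5 3 6 8
A[mid]=6>3: swap A[6],A[6]; hi=5 → -10 0 1 -3 -5 3 6 8
end: lo=5, hi=5; A = -10 0 1 -3 -5 3 6 8

-10 0 1 -3 -5 3 6 8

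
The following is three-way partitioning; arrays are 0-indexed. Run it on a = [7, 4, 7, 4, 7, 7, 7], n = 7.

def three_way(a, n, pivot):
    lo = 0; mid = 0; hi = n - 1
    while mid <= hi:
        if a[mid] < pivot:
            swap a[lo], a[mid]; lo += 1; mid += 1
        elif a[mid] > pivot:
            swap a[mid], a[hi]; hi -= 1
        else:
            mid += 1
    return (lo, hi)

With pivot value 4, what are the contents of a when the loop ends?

pivot = 4; lo=0, mid=0, hi=6
a[mid]=7>4: swap a[0],a[6]; hi=5 → [7, 4, 7, 4, 7, 7, 7]
a[mid]=7>4: swap a[0],a[5]; hi=4 → [7, 4, 7, 4, 7, 7, 7]
a[mid]=7>4: swap a[0],a[4]; hi=3 → [7, 4, 7, 4, 7, 7, 7]
a[mid]=7>4: swap a[0],a[3]; hi=2 → [4, 4, 7, 7, 7, 7, 7]
a[mid]=4=4: mid=1
a[mid]=4=4: mid=2
a[mid]=7>4: swap a[2],a[2]; hi=1 → [4, 4, 7, 7, 7, 7, 7]
end: lo=0, hi=1; a = [4, 4, 7, 7, 7, 7, 7]

[4, 4, 7, 7, 7, 7, 7]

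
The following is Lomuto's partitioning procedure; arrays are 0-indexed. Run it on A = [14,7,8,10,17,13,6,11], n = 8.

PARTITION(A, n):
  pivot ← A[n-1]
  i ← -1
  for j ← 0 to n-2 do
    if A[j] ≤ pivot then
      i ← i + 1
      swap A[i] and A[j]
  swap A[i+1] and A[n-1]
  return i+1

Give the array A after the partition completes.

pivot=11, i=-1
j=0: 14>11, skip
j=1: 7≤11, i=0, swap(0,1) ⇒ [7,14,8,10,17,13,6,11]
j=2: 8≤11, i=1, swap(1,2) ⇒ [7,8,14,10,17,13,6,11]
j=3: 10≤11, i=2, swap(2,3) ⇒ [7,8,10,14,17,13,6,11]
j=4: 17>11, skip
j=5: 13>11, skip
j=6: 6≤11, i=3, swap(3,6) ⇒ [7,8,10,6,17,13,14,11]
swap(4,7) ⇒ [7,8,10,6,11,13,14,17]; return 4

[7,8,10,6,11,13,14,17]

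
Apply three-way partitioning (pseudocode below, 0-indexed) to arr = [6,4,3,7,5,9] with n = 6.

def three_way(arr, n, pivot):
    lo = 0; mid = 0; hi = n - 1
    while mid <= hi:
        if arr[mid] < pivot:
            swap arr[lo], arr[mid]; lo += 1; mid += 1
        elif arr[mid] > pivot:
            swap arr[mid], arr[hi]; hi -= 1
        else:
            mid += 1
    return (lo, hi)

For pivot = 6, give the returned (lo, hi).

(3, 3)

lo=0 mid=0 hi=5
6=6: mid=1
4<6: swap(0,1), lo=1 mid=2 ⇒ [4,6,3,7,5,9]
3<6: swap(1,2), lo=2 mid=3 ⇒ [4,3,6,7,5,9]
7>6: swap(3,5), hi=4 ⇒ [4,3,6,9,5,7]
9>6: swap(3,4), hi=3 ⇒ [4,3,6,5,9,7]
5<6: swap(2,3), lo=3 mid=4 ⇒ [4,3,5,6,9,7]
done. lo=3 hi=3; arr=[4,3,5,6,9,7]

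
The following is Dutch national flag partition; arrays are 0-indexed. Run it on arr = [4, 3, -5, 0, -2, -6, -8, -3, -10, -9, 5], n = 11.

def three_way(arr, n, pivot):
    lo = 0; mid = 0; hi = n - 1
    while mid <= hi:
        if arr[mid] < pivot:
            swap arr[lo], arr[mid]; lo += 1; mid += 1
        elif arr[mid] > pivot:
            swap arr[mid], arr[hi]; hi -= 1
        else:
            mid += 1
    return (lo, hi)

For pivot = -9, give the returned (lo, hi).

(1, 1)

pivot = -9; lo=0, mid=0, hi=10
arr[mid]=4>-9: swap arr[0],arr[10]; hi=9 → [5, 3, -5, 0, -2, -6, -8, -3, -10, -9, 4]
arr[mid]=5>-9: swap arr[0],arr[9]; hi=8 → [-9, 3, -5, 0, -2, -6, -8, -3, -10, 5, 4]
arr[mid]=-9=-9: mid=1
arr[mid]=3>-9: swap arr[1],arr[8]; hi=7 → [-9, -10, -5, 0, -2, -6, -8, -3, 3, 5, 4]
arr[mid]=-10<-9: swap arr[0],arr[1]; lo=1,mid=2 → [-10, -9, -5, 0, -2, -6, -8, -3, 3, 5, 4]
arr[mid]=-5>-9: swap arr[2],arr[7]; hi=6 → [-10, -9, -3, 0, -2, -6, -8, -5, 3, 5, 4]
arr[mid]=-3>-9: swap arr[2],arr[6]; hi=5 → [-10, -9, -8, 0, -2, -6, -3, -5, 3, 5, 4]
arr[mid]=-8>-9: swap arr[2],arr[5]; hi=4 → [-10, -9, -6, 0, -2, -8, -3, -5, 3, 5, 4]
arr[mid]=-6>-9: swap arr[2],arr[4]; hi=3 → [-10, -9, -2, 0, -6, -8, -3, -5, 3, 5, 4]
arr[mid]=-2>-9: swap arr[2],arr[3]; hi=2 → [-10, -9, 0, -2, -6, -8, -3, -5, 3, 5, 4]
arr[mid]=0>-9: swap arr[2],arr[2]; hi=1 → [-10, -9, 0, -2, -6, -8, -3, -5, 3, 5, 4]
end: lo=1, hi=1; arr = [-10, -9, 0, -2, -6, -8, -3, -5, 3, 5, 4]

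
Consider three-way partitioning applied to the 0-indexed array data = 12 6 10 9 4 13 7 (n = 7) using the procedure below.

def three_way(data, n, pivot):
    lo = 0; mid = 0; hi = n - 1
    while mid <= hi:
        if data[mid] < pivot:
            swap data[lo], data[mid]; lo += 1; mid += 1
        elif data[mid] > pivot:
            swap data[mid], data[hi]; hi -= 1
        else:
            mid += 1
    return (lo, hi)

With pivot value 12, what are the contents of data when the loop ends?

6 10 9 4 7 12 13

lo=0 mid=0 hi=6
12=12: mid=1
6<12: swap(0,1), lo=1 mid=2 ⇒ 6 12 10 9 4 13 7
10<12: swap(1,2), lo=2 mid=3 ⇒ 6 10 12 9 4 13 7
9<12: swap(2,3), lo=3 mid=4 ⇒ 6 10 9 12 4 13 7
4<12: swap(3,4), lo=4 mid=5 ⇒ 6 10 9 4 12 13 7
13>12: swap(5,6), hi=5 ⇒ 6 10 9 4 12 7 13
7<12: swap(4,5), lo=5 mid=6 ⇒ 6 10 9 4 7 12 13
done. lo=5 hi=5; data=6 10 9 4 7 12 13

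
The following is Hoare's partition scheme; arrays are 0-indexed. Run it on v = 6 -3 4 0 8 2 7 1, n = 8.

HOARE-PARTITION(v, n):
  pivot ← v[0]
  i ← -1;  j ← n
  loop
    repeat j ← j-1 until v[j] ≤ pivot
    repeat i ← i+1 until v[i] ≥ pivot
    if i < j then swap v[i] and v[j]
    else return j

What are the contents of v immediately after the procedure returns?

pivot=6
j stops at 7 (1), i stops at 0 (6); swap ⇒ 1 -3 4 0 8 2 7 6
j stops at 5 (2), i stops at 4 (8); swap ⇒ 1 -3 4 0 2 8 7 6
j stops at 4, i stops at 5; i≥j ⇒ return 4. v=1 -3 4 0 2 8 7 6

1 -3 4 0 2 8 7 6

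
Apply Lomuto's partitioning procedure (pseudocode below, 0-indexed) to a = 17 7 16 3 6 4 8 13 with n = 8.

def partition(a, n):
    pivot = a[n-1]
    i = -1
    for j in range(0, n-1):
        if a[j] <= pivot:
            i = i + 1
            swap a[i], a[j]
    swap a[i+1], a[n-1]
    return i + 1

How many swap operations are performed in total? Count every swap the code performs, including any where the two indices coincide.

6

pivot = a[7] = 13; i = -1
j=0: a[0]=17 > 13 → no swap
j=1: a[1]=7 ≤ 13 → i=0, swap a[0],a[1] → 7 17 16 3 6 4 8 13
j=2: a[2]=16 > 13 → no swap
j=3: a[3]=3 ≤ 13 → i=1, swap a[1],a[3] → 7 3 16 17 6 4 8 13
j=4: a[4]=6 ≤ 13 → i=2, swap a[2],a[4] → 7 3 6 17 16 4 8 13
j=5: a[5]=4 ≤ 13 → i=3, swap a[3],a[5] → 7 3 6 4 16 17 8 13
j=6: a[6]=8 ≤ 13 → i=4, swap a[4],a[6] → 7 3 6 4 8 17 16 13
final swap a[5],a[7] → 7 3 6 4 8 13 16 17; return 5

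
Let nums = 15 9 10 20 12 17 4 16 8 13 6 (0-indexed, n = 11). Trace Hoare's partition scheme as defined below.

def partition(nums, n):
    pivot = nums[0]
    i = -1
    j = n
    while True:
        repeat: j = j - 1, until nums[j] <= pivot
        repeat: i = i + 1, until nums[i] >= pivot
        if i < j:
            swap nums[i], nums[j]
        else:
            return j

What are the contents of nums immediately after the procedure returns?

6 9 10 13 12 8 4 16 17 20 15

pivot = nums[0] = 15; i = -1, j = 11
j→10 (nums[10]=6≤15), i→0 (nums[0]=15≥15); i<j, swap → 6 9 10 20 12 17 4 16 8 13 15
j→9 (nums[9]=13≤15), i→3 (nums[3]=20≥15); i<j, swap → 6 9 10 13 12 17 4 16 8 20 15
j→8 (nums[8]=8≤15), i→5 (nums[5]=17≥15); i<j, swap → 6 9 10 13 12 8 4 16 17 20 15
j→6, i→7; i≥j, return j=6. nums = 6 9 10 13 12 8 4 16 17 20 15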